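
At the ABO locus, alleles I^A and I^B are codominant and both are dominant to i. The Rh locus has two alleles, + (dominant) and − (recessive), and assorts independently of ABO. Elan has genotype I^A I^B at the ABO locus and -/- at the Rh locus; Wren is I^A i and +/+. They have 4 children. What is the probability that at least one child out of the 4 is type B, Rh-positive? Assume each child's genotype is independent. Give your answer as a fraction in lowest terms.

175/256

ABO cross I^A I^B × I^A i → 1/2 A, 1/4 B, 1/4 AB.
Rh cross -/- × +/+ → 1 Rh+; so P(type B, Rh-positive) = 1/4 × 1 = 1/4 per child.
P(none) = (3/4)^4 = 81/256; P(at least one) = 1 − 81/256 = 175/256.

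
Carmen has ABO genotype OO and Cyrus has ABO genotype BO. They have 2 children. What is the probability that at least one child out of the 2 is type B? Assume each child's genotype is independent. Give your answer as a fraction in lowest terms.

3/4

ABO cross OO × BO → 1/2 O, 1/2 B.
So P(type B) = 1/2 per child.
P(none) = (1/2)^2 = 1/4; P(at least one) = 1 − 1/4 = 3/4.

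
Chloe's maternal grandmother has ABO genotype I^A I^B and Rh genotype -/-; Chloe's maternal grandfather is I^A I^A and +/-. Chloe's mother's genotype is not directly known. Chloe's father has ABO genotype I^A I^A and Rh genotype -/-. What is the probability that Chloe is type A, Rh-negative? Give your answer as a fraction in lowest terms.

9/16

Chloe's mother's ABO genotype from I^A I^B × I^A I^A: 1/2 I^A I^A, 1/2 I^A I^B.
Crossing each possibility with the father I^A I^A and summing P(type A): 1/2·1 + 1/2·1/2 = 3/4.
Similarly for Rh via the mother's Rh distribution: P(Rh-) = 3/4.
Independent loci: 3/4 × 3/4 = 9/16.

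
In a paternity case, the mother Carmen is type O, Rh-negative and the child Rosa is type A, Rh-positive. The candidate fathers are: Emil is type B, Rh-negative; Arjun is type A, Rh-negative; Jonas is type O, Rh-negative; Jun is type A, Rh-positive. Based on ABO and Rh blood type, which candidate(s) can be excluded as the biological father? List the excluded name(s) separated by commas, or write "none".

Emil, Arjun, Jonas

A candidate is excluded only if no genotype consistent with his phenotype could produce a type A, Rh-positive child with a type O, Rh-negative mother.
Emil (type B, Rh-): no genotype consistent with that phenotype can produce a type-A Rh+ child with a type-O mother.
Arjun (type A, Rh-): no genotype consistent with that phenotype can produce a type-A Rh+ child with a type-O mother.
Jonas (type O, Rh-): no genotype consistent with that phenotype can produce a type-A Rh+ child with a type-O mother.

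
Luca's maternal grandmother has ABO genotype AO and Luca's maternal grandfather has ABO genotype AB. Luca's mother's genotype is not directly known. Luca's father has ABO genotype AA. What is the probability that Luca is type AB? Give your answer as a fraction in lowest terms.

1/4

Luca's mother's ABO genotype from AO × AB: 1/4 AA, 1/4 AB, 1/4 AO, 1/4 BO.
Crossing each possibility with the father AA and summing P(type AB): 1/4·0 + 1/4·1/2 + 1/4·0 + 1/4·1/2 = 1/4.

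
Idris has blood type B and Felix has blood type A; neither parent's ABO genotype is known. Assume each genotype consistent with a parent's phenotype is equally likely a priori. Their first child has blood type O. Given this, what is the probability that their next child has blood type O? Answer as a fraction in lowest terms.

Possible genotypes: Idris ∈ {BB, BO}; Felix ∈ {AA, AO}.
Weight each parental genotype pair by prior × P(type-O child):
  BO × AO: posterior weight 1; P(next child type O) = 1/4.
Weighted sum = 1/4.

1/4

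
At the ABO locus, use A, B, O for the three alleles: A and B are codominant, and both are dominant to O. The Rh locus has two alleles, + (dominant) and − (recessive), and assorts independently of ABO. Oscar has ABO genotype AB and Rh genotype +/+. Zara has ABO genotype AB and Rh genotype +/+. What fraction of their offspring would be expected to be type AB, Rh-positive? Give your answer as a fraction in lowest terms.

ABO cross AB × AB → offspring phenotypes: 1/4 A, 1/4 B, 1/2 AB.
Rh cross +/+ × +/+ → 1 Rh+.
Independent loci: P(type AB, Rh-positive) = 1/2 × 1 = 1/2.

1/2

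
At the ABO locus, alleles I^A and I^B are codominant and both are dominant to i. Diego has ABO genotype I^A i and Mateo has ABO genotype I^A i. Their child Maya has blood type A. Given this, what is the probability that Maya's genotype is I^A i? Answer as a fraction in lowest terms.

Cross I^A i × I^A i → 1/4 I^A I^A, 1/2 I^A i, 1/4 i i.
Type-A genotypes among offspring: I^A I^A (1/4), I^A i (1/2); total 3/4.
P(I^A i | type A) = (1/2) / (3/4) = 2/3.

2/3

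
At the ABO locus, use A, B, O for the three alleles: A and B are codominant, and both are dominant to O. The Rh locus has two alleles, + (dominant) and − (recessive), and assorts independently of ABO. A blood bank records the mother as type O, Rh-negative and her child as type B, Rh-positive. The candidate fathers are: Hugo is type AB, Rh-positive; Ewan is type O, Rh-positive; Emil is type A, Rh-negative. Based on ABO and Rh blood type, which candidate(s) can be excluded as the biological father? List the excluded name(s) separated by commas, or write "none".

A candidate is excluded only if no genotype consistent with his phenotype could produce a type B, Rh-positive child with a type O, Rh-negative mother.
Ewan (type O, Rh+): no genotype consistent with that phenotype can produce a type-B Rh+ child with a type-O mother.
Emil (type A, Rh-): no genotype consistent with that phenotype can produce a type-B Rh+ child with a type-O mother.

Ewan, Emil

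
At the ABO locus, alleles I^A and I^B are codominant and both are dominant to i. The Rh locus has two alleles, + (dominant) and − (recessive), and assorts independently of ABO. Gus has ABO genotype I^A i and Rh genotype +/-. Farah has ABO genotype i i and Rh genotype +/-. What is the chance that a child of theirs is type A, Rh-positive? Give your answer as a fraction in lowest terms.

3/8

ABO cross I^A i × i i → offspring phenotypes: 1/2 O, 1/2 A.
Rh cross +/- × +/- → 3/4 Rh+, 1/4 Rh-.
Independent loci: P(type A, Rh-positive) = 1/2 × 3/4 = 3/8.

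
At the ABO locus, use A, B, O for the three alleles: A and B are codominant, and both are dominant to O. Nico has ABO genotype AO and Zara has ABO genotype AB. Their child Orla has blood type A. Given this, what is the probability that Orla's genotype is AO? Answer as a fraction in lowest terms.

Cross AO × AB → 1/4 AA, 1/4 AB, 1/4 AO, 1/4 BO.
Type-A genotypes among offspring: AA (1/4), AO (1/4); total 1/2.
P(AO | type A) = (1/4) / (1/2) = 1/2.

1/2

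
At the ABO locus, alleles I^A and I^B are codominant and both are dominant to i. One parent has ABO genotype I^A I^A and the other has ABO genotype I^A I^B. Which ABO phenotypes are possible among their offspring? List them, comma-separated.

A, AB

Gametes from I^A I^A × I^A I^B give offspring ABO genotypes I^A I^A, I^A I^B, i.e. phenotypes A, AB.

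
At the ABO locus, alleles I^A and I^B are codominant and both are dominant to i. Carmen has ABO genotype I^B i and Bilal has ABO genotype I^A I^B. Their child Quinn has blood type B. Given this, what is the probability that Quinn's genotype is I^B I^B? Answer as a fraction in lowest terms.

1/2

Cross I^B i × I^A I^B → 1/4 I^A I^B, 1/4 I^A i, 1/4 I^B I^B, 1/4 I^B i.
Type-B genotypes among offspring: I^B I^B (1/4), I^B i (1/4); total 1/2.
P(I^B I^B | type B) = (1/4) / (1/2) = 1/2.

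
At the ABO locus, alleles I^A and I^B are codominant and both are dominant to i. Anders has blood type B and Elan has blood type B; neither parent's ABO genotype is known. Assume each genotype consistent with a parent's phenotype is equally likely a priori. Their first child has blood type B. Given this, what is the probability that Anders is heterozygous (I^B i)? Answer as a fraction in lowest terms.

Possible genotypes: Anders ∈ {I^B I^B, I^B i}; Elan ∈ {I^B I^B, I^B i}.
Weight each parental genotype pair by prior × P(type-B child):
  I^B I^B × I^B I^B: posterior weight 4/15.
  I^B I^B × I^B i: posterior weight 4/15.
  I^B i × I^B I^B: posterior weight 4/15.
  I^B i × I^B i: posterior weight 1/5.
Sum the posterior weight over pairs where Anders is I^B i: 7/15.

7/15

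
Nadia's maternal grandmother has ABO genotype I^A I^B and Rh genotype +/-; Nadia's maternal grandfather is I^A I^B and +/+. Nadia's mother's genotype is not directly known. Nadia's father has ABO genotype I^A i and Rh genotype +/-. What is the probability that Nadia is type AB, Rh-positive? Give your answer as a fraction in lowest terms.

Nadia's mother's ABO genotype from I^A I^B × I^A I^B: 1/4 I^A I^A, 1/2 I^A I^B, 1/4 I^B I^B.
Crossing each possibility with the father I^A i and summing P(type AB): 1/4·0 + 1/2·1/4 + 1/4·1/2 = 1/4.
Similarly for Rh via the mother's Rh distribution: P(Rh+) = 7/8.
Independent loci: 1/4 × 7/8 = 7/32.

7/32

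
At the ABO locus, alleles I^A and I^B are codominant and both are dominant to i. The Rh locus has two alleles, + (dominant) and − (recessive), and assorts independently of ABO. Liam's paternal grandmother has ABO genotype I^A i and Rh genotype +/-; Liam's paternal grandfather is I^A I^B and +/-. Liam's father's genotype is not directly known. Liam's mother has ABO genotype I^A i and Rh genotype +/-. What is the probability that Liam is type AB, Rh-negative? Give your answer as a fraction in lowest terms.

Liam's father's ABO genotype from I^A i × I^A I^B: 1/4 I^A I^A, 1/4 I^A I^B, 1/4 I^A i, 1/4 I^B i.
Crossing each possibility with the mother I^A i and summing P(type AB): 1/4·0 + 1/4·1/4 + 1/4·0 + 1/4·1/4 = 1/8.
Similarly for Rh via the father's Rh distribution: P(Rh-) = 1/4.
Independent loci: 1/8 × 1/4 = 1/32.

1/32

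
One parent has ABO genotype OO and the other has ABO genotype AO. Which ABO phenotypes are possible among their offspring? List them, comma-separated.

Gametes from OO × AO give offspring ABO genotypes AO, OO, i.e. phenotypes O, A.

O, A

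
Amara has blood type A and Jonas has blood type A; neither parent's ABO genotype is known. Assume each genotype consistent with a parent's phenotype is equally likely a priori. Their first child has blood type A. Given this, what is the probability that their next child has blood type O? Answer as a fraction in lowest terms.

1/20

Possible genotypes: Amara ∈ {AA, AO}; Jonas ∈ {AA, AO}.
Weight each parental genotype pair by prior × P(type-A child):
  AA × AA: posterior weight 4/15; P(next child type O) = 0.
  AA × AO: posterior weight 4/15; P(next child type O) = 0.
  AO × AA: posterior weight 4/15; P(next child type O) = 0.
  AO × AO: posterior weight 1/5; P(next child type O) = 1/4.
Weighted sum = 1/20.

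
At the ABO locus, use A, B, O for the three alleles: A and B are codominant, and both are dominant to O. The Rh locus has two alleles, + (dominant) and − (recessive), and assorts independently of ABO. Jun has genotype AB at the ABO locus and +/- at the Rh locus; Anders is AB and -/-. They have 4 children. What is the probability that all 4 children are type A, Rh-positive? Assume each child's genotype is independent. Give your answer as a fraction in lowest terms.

ABO cross AB × AB → 1/4 A, 1/4 B, 1/2 AB.
Rh cross +/- × -/- → 1/2 Rh+, 1/2 Rh-; so P(type A, Rh-positive) = 1/4 × 1/2 = 1/8 per child.
All 4 independent: (1/8)^4 = 1/4096.

1/4096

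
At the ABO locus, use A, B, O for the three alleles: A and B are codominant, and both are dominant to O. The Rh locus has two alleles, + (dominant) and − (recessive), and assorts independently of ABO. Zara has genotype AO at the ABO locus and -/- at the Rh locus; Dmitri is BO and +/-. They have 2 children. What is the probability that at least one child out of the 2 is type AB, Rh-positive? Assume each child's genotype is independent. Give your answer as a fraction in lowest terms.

15/64

ABO cross AO × BO → 1/4 O, 1/4 A, 1/4 B, 1/4 AB.
Rh cross -/- × +/- → 1/2 Rh+, 1/2 Rh-; so P(type AB, Rh-positive) = 1/4 × 1/2 = 1/8 per child.
P(none) = (7/8)^2 = 49/64; P(at least one) = 1 − 49/64 = 15/64.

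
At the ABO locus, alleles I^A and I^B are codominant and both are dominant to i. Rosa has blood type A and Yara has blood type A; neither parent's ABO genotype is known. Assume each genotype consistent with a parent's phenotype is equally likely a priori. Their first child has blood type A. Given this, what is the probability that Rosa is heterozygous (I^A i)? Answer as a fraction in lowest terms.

7/15

Possible genotypes: Rosa ∈ {I^A I^A, I^A i}; Yara ∈ {I^A I^A, I^A i}.
Weight each parental genotype pair by prior × P(type-A child):
  I^A I^A × I^A I^A: posterior weight 4/15.
  I^A I^A × I^A i: posterior weight 4/15.
  I^A i × I^A I^A: posterior weight 4/15.
  I^A i × I^A i: posterior weight 1/5.
Sum the posterior weight over pairs where Rosa is I^A i: 7/15.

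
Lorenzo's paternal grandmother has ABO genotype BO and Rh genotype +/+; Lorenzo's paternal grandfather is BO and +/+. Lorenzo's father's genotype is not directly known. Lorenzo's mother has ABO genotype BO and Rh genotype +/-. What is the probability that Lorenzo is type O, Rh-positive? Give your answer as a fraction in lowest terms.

Lorenzo's father's ABO genotype from BO × BO: 1/4 BB, 1/2 BO, 1/4 OO.
Crossing each possibility with the mother BO and summing P(type O): 1/4·0 + 1/2·1/4 + 1/4·1/2 = 1/4.
Similarly for Rh via the father's Rh distribution: P(Rh+) = 1.
Independent loci: 1/4 × 1 = 1/4.

1/4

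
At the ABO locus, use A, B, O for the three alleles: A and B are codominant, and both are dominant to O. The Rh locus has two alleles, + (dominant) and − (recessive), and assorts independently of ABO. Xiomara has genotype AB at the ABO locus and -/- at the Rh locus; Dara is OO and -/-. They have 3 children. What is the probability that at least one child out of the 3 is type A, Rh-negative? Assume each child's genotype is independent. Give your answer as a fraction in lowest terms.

ABO cross AB × OO → 1/2 A, 1/2 B.
Rh cross -/- × -/- → 1 Rh-; so P(type A, Rh-negative) = 1/2 × 1 = 1/2 per child.
P(none) = (1/2)^3 = 1/8; P(at least one) = 1 − 1/8 = 7/8.

7/8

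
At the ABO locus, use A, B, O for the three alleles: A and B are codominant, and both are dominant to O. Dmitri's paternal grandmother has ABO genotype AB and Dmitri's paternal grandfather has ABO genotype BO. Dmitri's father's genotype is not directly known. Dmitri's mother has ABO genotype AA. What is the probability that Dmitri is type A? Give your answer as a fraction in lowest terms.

1/2

Dmitri's father's ABO genotype from AB × BO: 1/4 AB, 1/4 AO, 1/4 BB, 1/4 BO.
Crossing each possibility with the mother AA and summing P(type A): 1/4·1/2 + 1/4·1 + 1/4·0 + 1/4·1/2 = 1/2.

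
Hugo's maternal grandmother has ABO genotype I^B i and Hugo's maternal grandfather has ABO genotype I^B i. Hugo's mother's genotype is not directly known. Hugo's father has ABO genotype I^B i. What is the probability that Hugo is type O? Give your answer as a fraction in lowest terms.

1/4

Hugo's mother's ABO genotype from I^B i × I^B i: 1/4 I^B I^B, 1/2 I^B i, 1/4 i i.
Crossing each possibility with the father I^B i and summing P(type O): 1/4·0 + 1/2·1/4 + 1/4·1/2 = 1/4.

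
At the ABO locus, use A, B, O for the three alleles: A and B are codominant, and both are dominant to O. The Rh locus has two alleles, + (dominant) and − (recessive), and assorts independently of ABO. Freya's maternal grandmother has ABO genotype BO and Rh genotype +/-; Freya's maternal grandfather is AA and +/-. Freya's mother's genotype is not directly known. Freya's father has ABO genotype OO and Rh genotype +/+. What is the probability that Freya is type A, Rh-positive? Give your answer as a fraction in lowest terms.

Freya's mother's ABO genotype from BO × AA: 1/2 AB, 1/2 AO.
Crossing each possibility with the father OO and summing P(type A): 1/2·1/2 + 1/2·1/2 = 1/2.
Similarly for Rh via the mother's Rh distribution: P(Rh+) = 1.
Independent loci: 1/2 × 1 = 1/2.

1/2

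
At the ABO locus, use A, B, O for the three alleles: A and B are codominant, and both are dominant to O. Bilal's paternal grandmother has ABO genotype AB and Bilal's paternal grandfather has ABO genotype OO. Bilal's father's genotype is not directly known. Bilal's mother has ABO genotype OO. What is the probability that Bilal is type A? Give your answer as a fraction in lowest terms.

1/4

Bilal's father's ABO genotype from AB × OO: 1/2 AO, 1/2 BO.
Crossing each possibility with the mother OO and summing P(type A): 1/2·1/2 + 1/2·0 = 1/4.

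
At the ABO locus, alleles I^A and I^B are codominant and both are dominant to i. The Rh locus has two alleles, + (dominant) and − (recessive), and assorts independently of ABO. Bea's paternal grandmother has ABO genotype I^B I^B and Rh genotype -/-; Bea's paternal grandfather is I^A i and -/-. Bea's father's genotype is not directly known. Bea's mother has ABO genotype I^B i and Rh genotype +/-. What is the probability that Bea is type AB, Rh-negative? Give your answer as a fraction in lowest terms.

1/16

Bea's father's ABO genotype from I^B I^B × I^A i: 1/2 I^A I^B, 1/2 I^B i.
Crossing each possibility with the mother I^B i and summing P(type AB): 1/2·1/4 + 1/2·0 = 1/8.
Similarly for Rh via the father's Rh distribution: P(Rh-) = 1/2.
Independent loci: 1/8 × 1/2 = 1/16.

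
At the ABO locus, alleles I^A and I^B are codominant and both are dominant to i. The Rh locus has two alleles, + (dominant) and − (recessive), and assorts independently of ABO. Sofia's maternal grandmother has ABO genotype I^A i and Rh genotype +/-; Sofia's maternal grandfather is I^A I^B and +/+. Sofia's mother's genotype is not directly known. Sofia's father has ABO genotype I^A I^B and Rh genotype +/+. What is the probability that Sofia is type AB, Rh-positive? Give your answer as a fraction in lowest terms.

3/8

Sofia's mother's ABO genotype from I^A i × I^A I^B: 1/4 I^A I^A, 1/4 I^A I^B, 1/4 I^A i, 1/4 I^B i.
Crossing each possibility with the father I^A I^B and summing P(type AB): 1/4·1/2 + 1/4·1/2 + 1/4·1/4 + 1/4·1/4 = 3/8.
Similarly for Rh via the mother's Rh distribution: P(Rh+) = 1.
Independent loci: 3/8 × 1 = 3/8.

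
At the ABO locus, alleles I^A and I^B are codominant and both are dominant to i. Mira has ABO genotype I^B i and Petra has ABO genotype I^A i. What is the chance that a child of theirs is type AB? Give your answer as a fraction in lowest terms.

1/4

ABO cross I^B i × I^A i → offspring phenotypes: 1/4 O, 1/4 A, 1/4 B, 1/4 AB.
So P(type AB) = 1/4.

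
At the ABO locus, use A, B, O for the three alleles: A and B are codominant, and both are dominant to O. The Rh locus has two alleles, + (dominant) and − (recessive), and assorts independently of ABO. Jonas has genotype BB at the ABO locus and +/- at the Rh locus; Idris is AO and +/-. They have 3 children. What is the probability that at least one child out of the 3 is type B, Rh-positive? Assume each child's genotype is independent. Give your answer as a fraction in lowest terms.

ABO cross BB × AO → 1/2 B, 1/2 AB.
Rh cross +/- × +/- → 3/4 Rh+, 1/4 Rh-; so P(type B, Rh-positive) = 1/2 × 3/4 = 3/8 per child.
P(none) = (5/8)^3 = 125/512; P(at least one) = 1 − 125/512 = 387/512.

387/512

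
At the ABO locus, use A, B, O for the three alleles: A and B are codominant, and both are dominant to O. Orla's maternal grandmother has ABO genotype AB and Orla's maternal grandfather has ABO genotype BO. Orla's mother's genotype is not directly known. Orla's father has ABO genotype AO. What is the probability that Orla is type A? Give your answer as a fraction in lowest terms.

Orla's mother's ABO genotype from AB × BO: 1/4 AB, 1/4 AO, 1/4 BB, 1/4 BO.
Crossing each possibility with the father AO and summing P(type A): 1/4·1/2 + 1/4·3/4 + 1/4·0 + 1/4·1/4 = 3/8.

3/8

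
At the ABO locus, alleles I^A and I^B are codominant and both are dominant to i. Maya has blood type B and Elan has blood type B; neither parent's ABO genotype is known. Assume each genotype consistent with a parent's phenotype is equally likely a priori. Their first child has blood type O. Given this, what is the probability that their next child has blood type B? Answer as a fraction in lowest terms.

3/4

Possible genotypes: Maya ∈ {I^B I^B, I^B i}; Elan ∈ {I^B I^B, I^B i}.
Weight each parental genotype pair by prior × P(type-O child):
  I^B i × I^B i: posterior weight 1; P(next child type B) = 3/4.
Weighted sum = 3/4.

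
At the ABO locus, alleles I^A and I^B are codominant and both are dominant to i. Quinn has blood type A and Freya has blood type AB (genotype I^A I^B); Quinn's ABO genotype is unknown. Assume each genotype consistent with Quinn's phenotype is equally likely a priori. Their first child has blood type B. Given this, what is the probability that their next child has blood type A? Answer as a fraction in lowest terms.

Possible genotypes: Quinn ∈ {I^A I^A, I^A i}; Freya ∈ {I^A I^B}.
Weight each parental genotype pair by prior × P(type-B child):
  I^A i × I^A I^B: posterior weight 1; P(next child type A) = 1/2.
Weighted sum = 1/2.

1/2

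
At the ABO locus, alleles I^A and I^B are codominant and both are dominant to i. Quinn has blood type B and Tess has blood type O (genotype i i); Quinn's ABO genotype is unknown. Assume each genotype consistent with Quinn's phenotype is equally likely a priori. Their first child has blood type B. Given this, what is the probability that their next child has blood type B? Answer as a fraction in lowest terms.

5/6

Possible genotypes: Quinn ∈ {I^B I^B, I^B i}; Tess ∈ {i i}.
Weight each parental genotype pair by prior × P(type-B child):
  I^B I^B × i i: posterior weight 2/3; P(next child type B) = 1.
  I^B i × i i: posterior weight 1/3; P(next child type B) = 1/2.
Weighted sum = 5/6.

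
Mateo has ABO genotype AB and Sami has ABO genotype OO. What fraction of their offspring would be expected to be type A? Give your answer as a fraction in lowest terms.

ABO cross AB × OO → offspring phenotypes: 1/2 A, 1/2 B.
So P(type A) = 1/2.

1/2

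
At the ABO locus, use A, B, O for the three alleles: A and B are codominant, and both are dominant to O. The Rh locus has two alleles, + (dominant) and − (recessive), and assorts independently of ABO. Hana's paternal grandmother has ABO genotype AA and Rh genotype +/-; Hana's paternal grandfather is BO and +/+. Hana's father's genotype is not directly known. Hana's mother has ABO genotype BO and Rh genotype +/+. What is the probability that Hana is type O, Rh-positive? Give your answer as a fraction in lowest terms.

1/8

Hana's father's ABO genotype from AA × BO: 1/2 AB, 1/2 AO.
Crossing each possibility with the mother BO and summing P(type O): 1/2·0 + 1/2·1/4 = 1/8.
Similarly for Rh via the father's Rh distribution: P(Rh+) = 1.
Independent loci: 1/8 × 1 = 1/8.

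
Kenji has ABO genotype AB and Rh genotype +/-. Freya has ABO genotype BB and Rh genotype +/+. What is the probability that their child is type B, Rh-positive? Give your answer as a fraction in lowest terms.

1/2

ABO cross AB × BB → offspring phenotypes: 1/2 B, 1/2 AB.
Rh cross +/- × +/+ → 1 Rh+.
Independent loci: P(type B, Rh-positive) = 1/2 × 1 = 1/2.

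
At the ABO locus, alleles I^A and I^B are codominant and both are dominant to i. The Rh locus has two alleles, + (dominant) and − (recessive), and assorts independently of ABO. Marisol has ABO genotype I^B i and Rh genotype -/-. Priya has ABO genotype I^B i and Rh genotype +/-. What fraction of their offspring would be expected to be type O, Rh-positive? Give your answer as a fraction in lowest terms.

1/8

ABO cross I^B i × I^B i → offspring phenotypes: 1/4 O, 3/4 B.
Rh cross -/- × +/- → 1/2 Rh+, 1/2 Rh-.
Independent loci: P(type O, Rh-positive) = 1/4 × 1/2 = 1/8.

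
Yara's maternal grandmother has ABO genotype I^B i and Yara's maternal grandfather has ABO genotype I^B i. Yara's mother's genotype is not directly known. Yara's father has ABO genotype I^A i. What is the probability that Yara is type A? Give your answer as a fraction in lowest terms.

Yara's mother's ABO genotype from I^B i × I^B i: 1/4 I^B I^B, 1/2 I^B i, 1/4 i i.
Crossing each possibility with the father I^A i and summing P(type A): 1/4·0 + 1/2·1/4 + 1/4·1/2 = 1/4.

1/4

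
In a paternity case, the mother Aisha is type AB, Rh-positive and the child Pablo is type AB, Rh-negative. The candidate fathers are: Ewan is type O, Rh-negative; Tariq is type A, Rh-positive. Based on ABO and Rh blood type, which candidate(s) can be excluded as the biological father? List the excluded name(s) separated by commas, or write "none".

Ewan

A candidate is excluded only if no genotype consistent with his phenotype could produce a type AB, Rh-negative child with a type AB, Rh-positive mother.
Ewan (type O, Rh-): no genotype consistent with that phenotype can produce a type-AB Rh- child with a type-AB mother.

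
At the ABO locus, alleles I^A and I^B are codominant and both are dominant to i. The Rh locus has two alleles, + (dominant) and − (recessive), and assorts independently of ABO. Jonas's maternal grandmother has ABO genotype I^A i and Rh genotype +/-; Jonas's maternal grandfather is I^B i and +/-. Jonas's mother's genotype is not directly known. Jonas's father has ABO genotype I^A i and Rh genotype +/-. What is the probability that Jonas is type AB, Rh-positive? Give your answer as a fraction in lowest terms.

3/32

Jonas's mother's ABO genotype from I^A i × I^B i: 1/4 I^A I^B, 1/4 I^A i, 1/4 I^B i, 1/4 i i.
Crossing each possibility with the father I^A i and summing P(type AB): 1/4·1/4 + 1/4·0 + 1/4·1/4 + 1/4·0 = 1/8.
Similarly for Rh via the mother's Rh distribution: P(Rh+) = 3/4.
Independent loci: 1/8 × 3/4 = 3/32.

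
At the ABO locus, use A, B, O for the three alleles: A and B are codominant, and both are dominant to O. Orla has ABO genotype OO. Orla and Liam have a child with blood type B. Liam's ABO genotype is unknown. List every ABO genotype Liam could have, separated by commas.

For each candidate genotype of Liam, check whether crossing it with OO can produce every observed child phenotype.
  AA → possible child types {A} ✗
  AB → possible child types {A, B} ✓
  AO → possible child types {O, A} ✗
  BB → possible child types {B} ✓
  BO → possible child types {O, B} ✓
  OO → possible child types {O} ✗

AB, BB, BO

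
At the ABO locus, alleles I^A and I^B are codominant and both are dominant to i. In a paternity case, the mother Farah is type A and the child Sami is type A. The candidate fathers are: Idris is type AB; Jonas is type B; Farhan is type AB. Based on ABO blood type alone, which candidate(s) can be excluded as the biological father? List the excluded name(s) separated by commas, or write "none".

none

A candidate is excluded only if no genotype consistent with his phenotype could produce a type A child with a type A mother.
Every candidate has at least one consistent genotype combination, so none can be excluded.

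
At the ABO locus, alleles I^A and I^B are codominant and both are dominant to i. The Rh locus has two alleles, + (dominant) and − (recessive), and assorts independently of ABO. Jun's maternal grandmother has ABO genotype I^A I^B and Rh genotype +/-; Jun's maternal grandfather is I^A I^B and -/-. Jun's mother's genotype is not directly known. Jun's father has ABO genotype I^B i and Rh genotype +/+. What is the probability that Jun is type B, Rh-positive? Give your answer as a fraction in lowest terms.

1/2

Jun's mother's ABO genotype from I^A I^B × I^A I^B: 1/4 I^A I^A, 1/2 I^A I^B, 1/4 I^B I^B.
Crossing each possibility with the father I^B i and summing P(type B): 1/4·0 + 1/2·1/2 + 1/4·1 = 1/2.
Similarly for Rh via the mother's Rh distribution: P(Rh+) = 1.
Independent loci: 1/2 × 1 = 1/2.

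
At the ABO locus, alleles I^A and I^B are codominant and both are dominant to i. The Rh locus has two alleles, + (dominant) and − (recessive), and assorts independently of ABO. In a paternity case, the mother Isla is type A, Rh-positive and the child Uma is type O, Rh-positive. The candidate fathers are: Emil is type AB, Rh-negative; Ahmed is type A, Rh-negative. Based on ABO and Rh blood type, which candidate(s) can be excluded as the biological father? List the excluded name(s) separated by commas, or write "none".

A candidate is excluded only if no genotype consistent with his phenotype could produce a type O, Rh-positive child with a type A, Rh-positive mother.
Emil (type AB, Rh-): no genotype consistent with that phenotype can produce a type-O Rh+ child with a type-A mother.

Emil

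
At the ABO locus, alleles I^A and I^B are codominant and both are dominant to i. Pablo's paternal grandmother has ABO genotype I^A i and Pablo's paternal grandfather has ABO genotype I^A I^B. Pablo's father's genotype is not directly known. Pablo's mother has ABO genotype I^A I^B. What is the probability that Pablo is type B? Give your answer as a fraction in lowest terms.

1/4

Pablo's father's ABO genotype from I^A i × I^A I^B: 1/4 I^A I^A, 1/4 I^A I^B, 1/4 I^A i, 1/4 I^B i.
Crossing each possibility with the mother I^A I^B and summing P(type B): 1/4·0 + 1/4·1/4 + 1/4·1/4 + 1/4·1/2 = 1/4.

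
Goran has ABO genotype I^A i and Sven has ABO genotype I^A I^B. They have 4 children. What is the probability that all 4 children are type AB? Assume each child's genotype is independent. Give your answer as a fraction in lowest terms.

1/256

ABO cross I^A i × I^A I^B → 1/2 A, 1/4 B, 1/4 AB.
So P(type AB) = 1/4 per child.
All 4 independent: (1/4)^4 = 1/256.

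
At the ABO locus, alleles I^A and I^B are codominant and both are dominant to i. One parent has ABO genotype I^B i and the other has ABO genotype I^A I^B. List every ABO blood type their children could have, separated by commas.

A, B, AB

Gametes from I^B i × I^A I^B give offspring ABO genotypes I^A I^B, I^A i, I^B I^B, I^B i, i.e. phenotypes A, B, AB.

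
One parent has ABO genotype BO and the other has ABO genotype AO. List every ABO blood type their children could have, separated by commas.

Gametes from BO × AO give offspring ABO genotypes AB, AO, BO, OO, i.e. phenotypes O, A, B, AB.

O, A, B, AB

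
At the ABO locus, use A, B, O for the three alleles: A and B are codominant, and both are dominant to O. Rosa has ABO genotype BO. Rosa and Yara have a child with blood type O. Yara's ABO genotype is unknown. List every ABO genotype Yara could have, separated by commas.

AO, BO, OO

For each candidate genotype of Yara, check whether crossing it with BO can produce every observed child phenotype.
  AA → possible child types {A, AB} ✗
  AB → possible child types {A, B, AB} ✗
  AO → possible child types {O, A, B, AB} ✓
  BB → possible child types {B} ✗
  BO → possible child types {O, B} ✓
  OO → possible child types {O, B} ✓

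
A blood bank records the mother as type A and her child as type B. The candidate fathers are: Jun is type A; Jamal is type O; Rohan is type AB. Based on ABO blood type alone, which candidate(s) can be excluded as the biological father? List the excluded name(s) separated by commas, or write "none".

Jun, Jamal

A candidate is excluded only if no genotype consistent with his phenotype could produce a type B child with a type A mother.
Jun (type A): no genotype consistent with that phenotype can produce a type-B child with a type-A mother.
Jamal (type O): no genotype consistent with that phenotype can produce a type-B child with a type-A mother.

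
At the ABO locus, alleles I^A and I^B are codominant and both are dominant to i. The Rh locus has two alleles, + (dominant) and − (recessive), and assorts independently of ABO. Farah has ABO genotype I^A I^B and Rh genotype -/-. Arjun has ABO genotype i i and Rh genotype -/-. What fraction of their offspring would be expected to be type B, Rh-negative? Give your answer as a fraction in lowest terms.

1/2

ABO cross I^A I^B × i i → offspring phenotypes: 1/2 A, 1/2 B.
Rh cross -/- × -/- → 1 Rh-.
Independent loci: P(type B, Rh-negative) = 1/2 × 1 = 1/2.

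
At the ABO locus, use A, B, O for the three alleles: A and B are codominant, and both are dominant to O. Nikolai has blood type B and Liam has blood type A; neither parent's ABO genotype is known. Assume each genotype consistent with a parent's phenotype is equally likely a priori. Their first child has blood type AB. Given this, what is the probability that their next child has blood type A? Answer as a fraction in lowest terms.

Possible genotypes: Nikolai ∈ {BB, BO}; Liam ∈ {AA, AO}.
Weight each parental genotype pair by prior × P(type-AB child):
  BB × AA: posterior weight 4/9; P(next child type A) = 0.
  BB × AO: posterior weight 2/9; P(next child type A) = 0.
  BO × AA: posterior weight 2/9; P(next child type A) = 1/2.
  BO × AO: posterior weight 1/9; P(next child type A) = 1/4.
Weighted sum = 5/36.

5/36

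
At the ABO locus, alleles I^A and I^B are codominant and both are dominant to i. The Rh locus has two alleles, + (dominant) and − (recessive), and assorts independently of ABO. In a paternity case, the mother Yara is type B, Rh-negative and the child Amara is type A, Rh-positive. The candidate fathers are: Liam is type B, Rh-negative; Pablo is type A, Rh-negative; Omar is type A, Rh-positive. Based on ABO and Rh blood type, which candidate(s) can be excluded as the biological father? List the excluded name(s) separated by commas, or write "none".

Liam, Pablo

A candidate is excluded only if no genotype consistent with his phenotype could produce a type A, Rh-positive child with a type B, Rh-negative mother.
Liam (type B, Rh-): no genotype consistent with that phenotype can produce a type-A Rh+ child with a type-B mother.
Pablo (type A, Rh-): no genotype consistent with that phenotype can produce a type-A Rh+ child with a type-B mother.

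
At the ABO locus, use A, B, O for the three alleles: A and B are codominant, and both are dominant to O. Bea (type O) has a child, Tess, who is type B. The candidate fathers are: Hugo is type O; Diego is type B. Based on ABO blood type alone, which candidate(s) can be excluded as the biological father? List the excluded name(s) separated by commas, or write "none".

A candidate is excluded only if no genotype consistent with his phenotype could produce a type B child with a type O mother.
Hugo (type O): no genotype consistent with that phenotype can produce a type-B child with a type-O mother.

Hugo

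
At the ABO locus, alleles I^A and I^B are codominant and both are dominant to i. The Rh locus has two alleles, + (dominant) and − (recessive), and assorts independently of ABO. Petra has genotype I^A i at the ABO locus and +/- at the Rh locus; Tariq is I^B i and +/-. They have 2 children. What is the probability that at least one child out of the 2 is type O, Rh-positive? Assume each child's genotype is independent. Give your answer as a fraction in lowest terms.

87/256

ABO cross I^A i × I^B i → 1/4 O, 1/4 A, 1/4 B, 1/4 AB.
Rh cross +/- × +/- → 3/4 Rh+, 1/4 Rh-; so P(type O, Rh-positive) = 1/4 × 3/4 = 3/16 per child.
P(none) = (13/16)^2 = 169/256; P(at least one) = 1 − 169/256 = 87/256.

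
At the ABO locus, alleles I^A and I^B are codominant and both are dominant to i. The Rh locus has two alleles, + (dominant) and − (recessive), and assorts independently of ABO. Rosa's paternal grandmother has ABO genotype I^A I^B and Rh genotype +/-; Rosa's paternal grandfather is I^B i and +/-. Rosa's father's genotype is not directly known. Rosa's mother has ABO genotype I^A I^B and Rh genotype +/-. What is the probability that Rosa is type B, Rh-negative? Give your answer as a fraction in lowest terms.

Rosa's father's ABO genotype from I^A I^B × I^B i: 1/4 I^A I^B, 1/4 I^A i, 1/4 I^B I^B, 1/4 I^B i.
Crossing each possibility with the mother I^A I^B and summing P(type B): 1/4·1/4 + 1/4·1/4 + 1/4·1/2 + 1/4·1/2 = 3/8.
Similarly for Rh via the father's Rh distribution: P(Rh-) = 1/4.
Independent loci: 3/8 × 1/4 = 3/32.

3/32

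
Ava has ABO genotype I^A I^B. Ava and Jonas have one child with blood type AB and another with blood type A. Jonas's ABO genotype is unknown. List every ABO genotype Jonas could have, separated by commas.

I^A I^A, I^A I^B, I^A i, I^B i

For each candidate genotype of Jonas, check whether crossing it with I^A I^B can produce every observed child phenotype.
  I^A I^A → possible child types {A, AB} ✓
  I^A I^B → possible child types {A, B, AB} ✓
  I^A i → possible child types {A, B, AB} ✓
  I^B I^B → possible child types {B, AB} ✗
  I^B i → possible child types {A, B, AB} ✓
  i i → possible child types {A, B} ✗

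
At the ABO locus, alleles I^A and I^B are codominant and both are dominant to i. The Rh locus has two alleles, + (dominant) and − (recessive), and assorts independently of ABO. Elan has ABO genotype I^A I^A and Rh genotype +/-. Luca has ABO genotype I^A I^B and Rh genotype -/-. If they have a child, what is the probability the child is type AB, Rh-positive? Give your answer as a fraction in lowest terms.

ABO cross I^A I^A × I^A I^B → offspring phenotypes: 1/2 A, 1/2 AB.
Rh cross +/- × -/- → 1/2 Rh+, 1/2 Rh-.
Independent loci: P(type AB, Rh-positive) = 1/2 × 1/2 = 1/4.

1/4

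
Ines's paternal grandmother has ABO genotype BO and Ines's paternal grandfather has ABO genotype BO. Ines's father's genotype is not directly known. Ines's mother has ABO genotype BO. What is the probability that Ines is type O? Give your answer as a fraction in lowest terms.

Ines's father's ABO genotype from BO × BO: 1/4 BB, 1/2 BO, 1/4 OO.
Crossing each possibility with the mother BO and summing P(type O): 1/4·0 + 1/2·1/4 + 1/4·1/2 = 1/4.

1/4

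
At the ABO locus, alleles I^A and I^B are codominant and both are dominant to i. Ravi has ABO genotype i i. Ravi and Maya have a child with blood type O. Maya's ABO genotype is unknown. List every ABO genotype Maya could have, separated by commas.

For each candidate genotype of Maya, check whether crossing it with i i can produce every observed child phenotype.
  I^A I^A → possible child types {A} ✗
  I^A I^B → possible child types {A, B} ✗
  I^A i → possible child types {O, A} ✓
  I^B I^B → possible child types {B} ✗
  I^B i → possible child types {O, B} ✓
  i i → possible child types {O} ✓

I^A i, I^B i, i i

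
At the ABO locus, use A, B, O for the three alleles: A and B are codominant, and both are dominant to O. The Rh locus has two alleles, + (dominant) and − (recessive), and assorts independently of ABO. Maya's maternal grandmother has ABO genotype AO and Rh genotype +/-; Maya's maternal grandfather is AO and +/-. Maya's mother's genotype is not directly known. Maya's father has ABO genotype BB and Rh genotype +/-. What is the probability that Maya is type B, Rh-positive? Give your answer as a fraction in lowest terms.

3/8

Maya's mother's ABO genotype from AO × AO: 1/4 AA, 1/2 AO, 1/4 OO.
Crossing each possibility with the father BB and summing P(type B): 1/4·0 + 1/2·1/2 + 1/4·1 = 1/2.
Similarly for Rh via the mother's Rh distribution: P(Rh+) = 3/4.
Independent loci: 1/2 × 3/4 = 3/8.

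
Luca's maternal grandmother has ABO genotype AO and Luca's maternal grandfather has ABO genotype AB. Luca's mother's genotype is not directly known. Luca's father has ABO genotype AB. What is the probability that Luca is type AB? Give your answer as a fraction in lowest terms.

Luca's mother's ABO genotype from AO × AB: 1/4 AA, 1/4 AB, 1/4 AO, 1/4 BO.
Crossing each possibility with the father AB and summing P(type AB): 1/4·1/2 + 1/4·1/2 + 1/4·1/4 + 1/4·1/4 = 3/8.

3/8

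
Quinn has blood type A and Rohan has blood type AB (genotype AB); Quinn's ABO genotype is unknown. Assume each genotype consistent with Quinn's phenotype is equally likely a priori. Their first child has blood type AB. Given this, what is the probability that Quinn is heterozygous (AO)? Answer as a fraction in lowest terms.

Possible genotypes: Quinn ∈ {AA, AO}; Rohan ∈ {AB}.
Weight each parental genotype pair by prior × P(type-AB child):
  AA × AB: posterior weight 2/3.
  AO × AB: posterior weight 1/3.
Sum the posterior weight over pairs where Quinn is AO: 1/3.

1/3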